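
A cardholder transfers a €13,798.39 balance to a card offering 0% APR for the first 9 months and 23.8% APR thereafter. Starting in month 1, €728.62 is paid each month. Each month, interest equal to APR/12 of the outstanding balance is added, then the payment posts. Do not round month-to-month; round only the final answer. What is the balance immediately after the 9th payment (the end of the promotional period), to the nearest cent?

€7,240.81

Promo months 1–9 at r₀ = 0%/12 = 0; months 10+ at r₁ = 23.8%/12 = 0.0198333.
After month 9 (no interest yet): B = €13,798.39 − 9·€728.62 = €7,240.81.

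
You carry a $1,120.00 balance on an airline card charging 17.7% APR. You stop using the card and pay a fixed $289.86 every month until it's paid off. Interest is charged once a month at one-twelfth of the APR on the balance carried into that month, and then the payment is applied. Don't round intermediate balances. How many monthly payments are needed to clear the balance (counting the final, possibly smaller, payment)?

5 payments

Monthly rate r = 17.7%/12 = 1.475% = 0.01475.
Recurrence: B ← B·(1+r) − $289.86.
Month 1: interest $16.52; balance after payment $846.66.
Month 2: interest $12.49; balance after payment $569.29.
Month 3: interest $8.40; balance after payment $287.83.
Month 4: interest $4.25; balance after payment $2.21.
Month 5: interest $0.03; balance after payment $0.00.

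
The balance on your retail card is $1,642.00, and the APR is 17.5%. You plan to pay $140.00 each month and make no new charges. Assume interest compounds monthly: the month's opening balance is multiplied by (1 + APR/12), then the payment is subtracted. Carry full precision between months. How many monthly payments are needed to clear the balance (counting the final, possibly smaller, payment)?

Monthly rate r = 17.5%/12 = 1.45833% = 0.0145833.
Recurrence: B ← B·(1+r) − $140.00.
Month 1: interest $23.95; balance after payment $1,525.95.
Month 2: interest $22.25; balance after payment $1,408.20.
Closed form: n = −ln(1 − rB₀/P)/ln(1+r) = −ln(0.82896)/ln(1.01458) ≈ 12.957, so the balance reaches zero during payment 13.

13 payments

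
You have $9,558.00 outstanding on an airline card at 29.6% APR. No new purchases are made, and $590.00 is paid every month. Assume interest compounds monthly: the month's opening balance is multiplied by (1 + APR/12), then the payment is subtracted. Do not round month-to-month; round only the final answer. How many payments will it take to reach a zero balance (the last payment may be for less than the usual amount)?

21 months

Monthly rate r = 29.6%/12 = 2.46667% = 0.0246667.
Recurrence: B ← B·(1+r) − $590.00.
Month 1: interest $235.76; balance after payment $9,203.76.
Month 2: interest $227.03; balance after payment $8,840.79.
Closed form: n = −ln(1 − rB₀/P)/ln(1+r) = −ln(0.6004)/ln(1.02467) ≈ 20.936, so the balance reaches zero during payment 21.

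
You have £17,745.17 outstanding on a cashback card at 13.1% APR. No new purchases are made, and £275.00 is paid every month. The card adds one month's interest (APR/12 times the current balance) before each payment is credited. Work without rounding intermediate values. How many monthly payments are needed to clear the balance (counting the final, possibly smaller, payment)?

113 payments

Monthly rate r = 13.1%/12 = 1.09167% = 0.0109167.
Recurrence: B ← B·(1+r) − £275.00.
Month 1: interest £193.72; balance after payment £17,663.89.
Month 2: interest £192.83; balance after payment £17,581.72.
Closed form: n = −ln(1 − rB₀/P)/ln(1+r) = −ln(0.29557)/ln(1.01092) ≈ 112.259, so the balance reaches zero during payment 113.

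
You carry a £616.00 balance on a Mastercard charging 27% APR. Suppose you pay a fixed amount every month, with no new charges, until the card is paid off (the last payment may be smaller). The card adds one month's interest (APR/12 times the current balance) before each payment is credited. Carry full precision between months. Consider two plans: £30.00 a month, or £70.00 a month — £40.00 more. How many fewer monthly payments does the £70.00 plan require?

Monthly rate r = 27%/12 = 2.25% = 0.0225.
At £30.00/mo: n = ⌈−ln(1 − rB₀/P)/ln(1+r)⌉ = 28 payments (last £25.83); total interest = total paid − £616.00 = £219.83.
At £70.00/mo: 10 payments (last £64.21); total interest £78.21.
Payments saved = 28 − 10 = 18.

18 fewer payments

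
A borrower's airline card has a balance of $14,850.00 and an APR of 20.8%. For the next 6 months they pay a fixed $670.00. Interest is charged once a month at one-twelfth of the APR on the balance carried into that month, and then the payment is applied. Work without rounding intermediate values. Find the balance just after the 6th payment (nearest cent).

Monthly rate r = 20.8%/12 = 1.73333% = 0.0173333.
Each month: B ← B·(1+r) − $670.00.
Month 1: interest $257.40; balance after payment $14,437.40.
Month 2: interest $250.25; balance after payment $14,017.65.
Month 3: interest $242.97; balance after payment $13,590.62.
Month 4: interest $235.57; balance after payment $13,156.19.
Month 5: interest $228.04; balance after payment $12,714.23.
Month 6: interest $220.38; balance after payment $12,264.61.

$12,264.61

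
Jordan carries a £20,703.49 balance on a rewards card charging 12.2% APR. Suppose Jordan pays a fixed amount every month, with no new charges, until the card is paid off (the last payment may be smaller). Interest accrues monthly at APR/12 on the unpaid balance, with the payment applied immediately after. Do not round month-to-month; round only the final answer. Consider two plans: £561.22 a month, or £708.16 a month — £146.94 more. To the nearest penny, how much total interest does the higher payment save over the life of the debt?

£1,387.83

Monthly rate r = 12.2%/12 = 1.01667% = 0.0101667.
At £561.22/mo: n = ⌈−ln(1 − rB₀/P)/ln(1+r)⌉ = 47 payments (last £265.80); total interest = total paid − £20,703.49 = £5,378.43.
At £708.16/mo: 35 payments (last £616.65); total interest £3,990.60.
Interest saved = £5,378.43 − £3,990.60 = £1,387.83.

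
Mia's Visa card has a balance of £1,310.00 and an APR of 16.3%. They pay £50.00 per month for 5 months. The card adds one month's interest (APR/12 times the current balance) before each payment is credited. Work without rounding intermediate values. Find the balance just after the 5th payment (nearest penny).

£1,144.54

Monthly rate r = 16.3%/12 = 1.35833% = 0.0135833.
Each month: B ← B·(1+r) − £50.00.
Month 1: interest £17.79; balance after payment £1,277.79.
Month 2: interest £17.36; balance after payment £1,245.15.
Month 3: interest £16.91; balance after payment £1,212.06.
Month 4: interest £16.46; balance after payment £1,178.53.
Month 5: interest £16.01; balance after payment £1,144.54.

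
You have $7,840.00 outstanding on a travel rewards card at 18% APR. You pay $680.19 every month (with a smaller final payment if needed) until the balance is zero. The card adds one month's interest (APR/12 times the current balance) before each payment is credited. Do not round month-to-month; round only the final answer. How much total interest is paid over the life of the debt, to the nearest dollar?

Monthly rate r = 18%/12 = 1.5% = 0.015.
Payoff takes n = ⌈−ln(1 − rB₀/P)/ln(1+r)⌉ = ⌈12.749⌉ = 13 payments; the last is $510.69.
Total paid = 12·$680.19 + $510.69 = $8,672.97.
Total interest = total paid − principal = $8,672.97 − $7,840.00 = $832.97.

$833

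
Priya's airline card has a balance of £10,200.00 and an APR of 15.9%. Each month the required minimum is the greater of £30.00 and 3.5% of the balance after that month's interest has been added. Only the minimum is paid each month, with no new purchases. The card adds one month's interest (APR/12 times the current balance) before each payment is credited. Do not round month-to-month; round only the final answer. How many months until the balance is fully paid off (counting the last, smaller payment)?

Monthly rate r = 15.9%/12 = 1.325% = 0.01325.
While 3.5% of the post-interest balance exceeds £30.00, each month B ← (B·(1+r))·(1 − 0.035), i.e. B shrinks by the factor (1+r)·0.965 = 0.97779.
This holds for months 1–111. Entering month 112 the balance is £842.71; 3.5% of the post-interest balance is now below £30.00, so the flat £30.00 minimum applies from here.
From month 112 a fixed £30.00 at rate r clears £842.71 in 36 more payments. Total: 111 + 36 = 147 months.

147 months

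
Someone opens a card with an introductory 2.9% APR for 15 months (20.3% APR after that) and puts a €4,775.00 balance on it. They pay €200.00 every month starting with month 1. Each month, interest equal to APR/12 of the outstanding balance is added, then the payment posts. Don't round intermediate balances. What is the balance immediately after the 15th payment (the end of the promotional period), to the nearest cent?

€1,899.77

Promo months 1–15 at r₀ = 2.9%/12 = 0.00241667; months 16+ at r₁ = 20.3%/12 = 0.0169167.
After month 15: iterate B ← B·(1+r₀) − €200.00 for 15 months → €1,899.77.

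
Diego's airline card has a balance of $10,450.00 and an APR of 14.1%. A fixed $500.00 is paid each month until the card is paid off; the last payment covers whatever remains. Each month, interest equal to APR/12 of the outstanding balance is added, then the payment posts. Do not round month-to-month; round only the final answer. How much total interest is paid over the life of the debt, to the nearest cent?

$1,612.09

Monthly rate r = 14.1%/12 = 1.175% = 0.01175.
Payoff takes n = ⌈−ln(1 − rB₀/P)/ln(1+r)⌉ = ⌈24.124⌉ = 25 payments; the last is $62.09.
Total paid = 24·$500.00 + $62.09 = $12,062.09.
Total interest = total paid − principal = $12,062.09 − $10,450.00 = $1,612.09.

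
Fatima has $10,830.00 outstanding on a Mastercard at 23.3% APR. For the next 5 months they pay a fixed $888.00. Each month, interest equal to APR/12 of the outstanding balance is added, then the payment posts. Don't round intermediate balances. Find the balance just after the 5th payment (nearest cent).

$7,307.24

Monthly rate r = 23.3%/12 = 1.94167% = 0.0194167.
Each month: B ← B·(1+r) − $888.00.
Month 1: interest $210.28; balance after payment $10,152.28.
Month 2: interest $197.12; balance after payment $9,461.41.
Month 3: interest $183.71; balance after payment $8,757.11.
Month 4: interest $170.03; balance after payment $8,039.15.
Month 5: interest $156.09; balance after payment $7,307.24.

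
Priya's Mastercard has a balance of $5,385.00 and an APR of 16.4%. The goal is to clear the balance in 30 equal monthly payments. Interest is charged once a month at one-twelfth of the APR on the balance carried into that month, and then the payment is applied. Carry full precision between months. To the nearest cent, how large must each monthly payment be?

$220.01

Monthly rate r = 16.4%/12 = 1.36667% = 0.0136667.
Level-payment amortization: P = B₀·r / (1 − (1+r)^(−n)) = 5385.00·0.0136667 / (1 − 1.01367^(−30)).
Denominator 1 − (1+r)^(−30) = 0.334504632.
P = 73.595 / 0.334504632 ≈ 220.01.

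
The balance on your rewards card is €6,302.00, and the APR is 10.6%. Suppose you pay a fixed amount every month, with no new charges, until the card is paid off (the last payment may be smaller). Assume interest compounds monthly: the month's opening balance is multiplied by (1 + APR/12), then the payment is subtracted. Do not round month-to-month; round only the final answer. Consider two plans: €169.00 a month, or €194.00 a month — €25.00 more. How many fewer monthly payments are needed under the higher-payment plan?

7 fewer payments

Monthly rate r = 10.6%/12 = 0.883333% = 0.00883333.
At €169.00/mo: n = ⌈−ln(1 − rB₀/P)/ln(1+r)⌉ = 46 payments (last €73.58); total interest = total paid − €6,302.00 = €1,376.58.
At €194.00/mo: 39 payments (last €88.59); total interest €1,158.59.
Payments saved = 46 − 39 = 7.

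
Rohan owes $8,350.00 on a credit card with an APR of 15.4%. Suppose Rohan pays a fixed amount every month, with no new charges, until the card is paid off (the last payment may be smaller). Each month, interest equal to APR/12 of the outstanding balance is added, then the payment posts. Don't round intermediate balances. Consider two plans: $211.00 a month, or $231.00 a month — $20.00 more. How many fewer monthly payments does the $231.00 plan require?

7 fewer payments

Monthly rate r = 15.4%/12 = 1.28333% = 0.0128333.
At $211.00/mo: n = ⌈−ln(1 − rB₀/P)/ln(1+r)⌉ = 56 payments (last $126.88); total interest = total paid − $8,350.00 = $3,381.88.
At $231.00/mo: 49 payments (last $205.45); total interest $2,943.45.
Payments saved = 56 − 49 = 7.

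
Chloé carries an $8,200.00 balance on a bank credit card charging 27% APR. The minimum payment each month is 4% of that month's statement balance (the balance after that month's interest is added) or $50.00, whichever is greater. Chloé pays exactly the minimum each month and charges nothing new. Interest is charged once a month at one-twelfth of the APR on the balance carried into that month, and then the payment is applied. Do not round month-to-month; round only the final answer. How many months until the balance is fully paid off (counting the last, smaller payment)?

Monthly rate r = 27%/12 = 2.25% = 0.0225.
While 4% of the post-interest balance exceeds $50.00, each month B ← (B·(1+r))·(1 − 0.04), i.e. B shrinks by the factor (1+r)·0.96 = 0.9816.
This holds for months 1–103. Entering month 104 the balance is $1,210.80; 4% of the post-interest balance is now below $50.00, so the flat $50.00 minimum applies from here.
From month 104 a fixed $50.00 at rate r clears $1,210.80 in 36 more payments. Total: 103 + 36 = 139 months.

139 months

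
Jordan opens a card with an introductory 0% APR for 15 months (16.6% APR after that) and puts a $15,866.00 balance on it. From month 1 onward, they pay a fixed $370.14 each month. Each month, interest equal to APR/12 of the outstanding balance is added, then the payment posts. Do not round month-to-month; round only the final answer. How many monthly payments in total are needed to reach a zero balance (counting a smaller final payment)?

51 payments

Promo months 1–15 at r₀ = 0%/12 = 0; months 16+ at r₁ = 16.6%/12 = 0.0138333.
After month 15 (no interest yet): B = $15,866.00 − 15·$370.14 = $10,313.90.
Then at r₁ with $370.14/mo: n₂ = −ln(1 − r₁·B/P)/ln(1+r₁) ≈ 35.44 → 36 more payments.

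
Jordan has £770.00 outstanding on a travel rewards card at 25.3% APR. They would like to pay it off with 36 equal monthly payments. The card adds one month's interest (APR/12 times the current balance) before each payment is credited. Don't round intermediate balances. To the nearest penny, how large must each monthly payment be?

Monthly rate r = 25.3%/12 = 2.10833% = 0.0210833.
Level-payment amortization: P = B₀·r / (1 − (1+r)^(−n)) = 770.00·0.0210833 / (1 − 1.02108^(−36)).
Denominator 1 − (1+r)^(−36) = 0.528157288.
P = 16.2342 / 0.528157288 ≈ 30.74.

£30.74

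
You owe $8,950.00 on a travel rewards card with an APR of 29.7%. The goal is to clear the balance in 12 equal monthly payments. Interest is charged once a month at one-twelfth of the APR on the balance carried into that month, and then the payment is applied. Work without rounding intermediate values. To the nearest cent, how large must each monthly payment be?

Monthly rate r = 29.7%/12 = 2.475% = 0.02475.
Level-payment amortization: P = B₀·r / (1 − (1+r)^(−n)) = 8950.00·0.02475 / (1 − 1.02475^(−12)).
Denominator 1 − (1+r)^(−12) = 0.2542644.
P = 221.512 / 0.2542644 ≈ 871.19.

$871.19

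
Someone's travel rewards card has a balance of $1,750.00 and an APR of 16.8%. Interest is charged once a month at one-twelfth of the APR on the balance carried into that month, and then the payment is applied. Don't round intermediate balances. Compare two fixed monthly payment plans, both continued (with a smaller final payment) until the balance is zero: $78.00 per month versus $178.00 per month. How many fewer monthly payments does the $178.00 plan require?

Monthly rate r = 16.8%/12 = 1.4% = 0.014.
At $78.00/mo: n = ⌈−ln(1 − rB₀/P)/ln(1+r)⌉ = 28 payments (last $9.31); total interest = total paid − $1,750.00 = $365.31.
At $178.00/mo: 11 payments (last $116.20); total interest $146.20.
Payments saved = 28 − 11 = 17.

17 fewer payments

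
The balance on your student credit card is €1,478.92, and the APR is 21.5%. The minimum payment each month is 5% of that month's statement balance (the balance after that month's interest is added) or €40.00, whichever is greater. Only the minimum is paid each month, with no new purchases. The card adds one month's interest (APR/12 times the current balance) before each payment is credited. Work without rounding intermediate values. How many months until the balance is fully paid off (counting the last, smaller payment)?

Monthly rate r = 21.5%/12 = 1.79167% = 0.0179167.
While 5% of the post-interest balance exceeds €40.00, each month B ← (B·(1+r))·(1 − 0.05), i.e. B shrinks by the factor (1+r)·0.95 = 0.96702.
This holds for months 1–19. Entering month 20 the balance is €782.03; 5% of the post-interest balance is now below €40.00, so the flat €40.00 minimum applies from here.
From month 20 a fixed €40.00 at rate r clears €782.03 in 25 more payments. Total: 19 + 25 = 44 months.

44 months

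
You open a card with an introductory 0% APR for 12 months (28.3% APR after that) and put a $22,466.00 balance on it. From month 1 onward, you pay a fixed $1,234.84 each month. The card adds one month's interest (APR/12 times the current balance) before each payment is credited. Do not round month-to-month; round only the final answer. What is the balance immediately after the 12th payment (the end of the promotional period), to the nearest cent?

Promo months 1–12 at r₀ = 0%/12 = 0; months 13+ at r₁ = 28.3%/12 = 0.0235833.
After month 12 (no interest yet): B = $22,466.00 − 12·$1,234.84 = $7,647.92.

$7,647.92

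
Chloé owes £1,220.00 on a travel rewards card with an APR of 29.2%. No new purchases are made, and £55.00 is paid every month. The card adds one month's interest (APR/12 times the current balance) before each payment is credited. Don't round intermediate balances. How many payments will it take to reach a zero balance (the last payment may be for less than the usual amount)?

33 months

Monthly rate r = 29.2%/12 = 2.43333% = 0.0243333.
Recurrence: B ← B·(1+r) − £55.00.
Month 1: interest £29.69; balance after payment £1,194.69.
Month 2: interest £29.07; balance after payment £1,168.76.
Closed form: n = −ln(1 − rB₀/P)/ln(1+r) = −ln(0.46024)/ln(1.02433) ≈ 32.277, so the balance reaches zero during payment 33.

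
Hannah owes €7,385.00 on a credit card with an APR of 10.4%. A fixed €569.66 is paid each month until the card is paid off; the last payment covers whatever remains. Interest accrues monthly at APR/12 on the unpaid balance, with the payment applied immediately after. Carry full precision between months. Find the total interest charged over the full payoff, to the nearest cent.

€483.09

Monthly rate r = 10.4%/12 = 0.866667% = 0.00866667.
Payoff takes n = ⌈−ln(1 − rB₀/P)/ln(1+r)⌉ = ⌈13.811⌉ = 14 payments; the last is €462.51.
Total paid = 13·€569.66 + €462.51 = €7,868.09.
Total interest = total paid − principal = €7,868.09 − €7,385.00 = €483.09.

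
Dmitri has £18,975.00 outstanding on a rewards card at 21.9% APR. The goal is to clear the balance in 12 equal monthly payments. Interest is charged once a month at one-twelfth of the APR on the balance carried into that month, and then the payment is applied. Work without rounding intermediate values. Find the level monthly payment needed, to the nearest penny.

£1,775.04

Monthly rate r = 21.9%/12 = 1.825% = 0.01825.
Level-payment amortization: P = B₀·r / (1 − (1+r)^(−n)) = 18975.00·0.01825 / (1 − 1.01825^(−12)).
Denominator 1 − (1+r)^(−12) = 0.195090645.
P = 346.294 / 0.195090645 ≈ 1775.04.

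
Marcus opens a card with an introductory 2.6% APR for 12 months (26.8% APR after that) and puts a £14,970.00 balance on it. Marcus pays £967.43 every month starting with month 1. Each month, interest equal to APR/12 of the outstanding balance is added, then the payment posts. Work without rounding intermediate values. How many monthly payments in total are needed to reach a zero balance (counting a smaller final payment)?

16 months

Promo months 1–12 at r₀ = 2.6%/12 = 0.00216667; months 13+ at r₁ = 26.8%/12 = 0.0223333.
After month 12: iterate B ← B·(1+r₀) − £967.43 for 12 months → £3,615.39.
Then at r₁ with £967.43/mo: n₂ = −ln(1 − r₁·B/P)/ln(1+r₁) ≈ 3.95 → 4 more payments.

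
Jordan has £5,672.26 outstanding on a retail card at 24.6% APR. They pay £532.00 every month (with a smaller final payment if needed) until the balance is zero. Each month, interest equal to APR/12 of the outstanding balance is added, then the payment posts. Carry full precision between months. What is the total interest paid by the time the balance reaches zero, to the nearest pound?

£794

Monthly rate r = 24.6%/12 = 2.05% = 0.0205.
Payoff takes n = ⌈−ln(1 − rB₀/P)/ln(1+r)⌉ = ⌈12.154⌉ = 13 payments; the last is £82.56.
Total paid = 12·£532.00 + £82.56 = £6,466.56.
Total interest = total paid − principal = £6,466.56 − £5,672.26 = £794.30.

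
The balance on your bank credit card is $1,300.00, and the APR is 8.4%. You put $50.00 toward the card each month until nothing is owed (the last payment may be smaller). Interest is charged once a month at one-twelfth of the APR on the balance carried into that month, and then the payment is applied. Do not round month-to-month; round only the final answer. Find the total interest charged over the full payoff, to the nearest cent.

Monthly rate r = 8.4%/12 = 0.7% = 0.007.
Payoff takes n = ⌈−ln(1 − rB₀/P)/ln(1+r)⌉ = ⌈28.799⌉ = 29 payments; the last is $39.99.
Total paid = 28·$50.00 + $39.99 = $1,439.99.
Total interest = total paid − principal = $1,439.99 − $1,300.00 = $139.99.

$139.99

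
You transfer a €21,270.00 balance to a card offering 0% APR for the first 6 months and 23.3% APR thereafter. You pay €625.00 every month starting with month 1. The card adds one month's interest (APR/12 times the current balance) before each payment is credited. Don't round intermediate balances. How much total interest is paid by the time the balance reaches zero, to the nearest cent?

Promo months 1–6 at r₀ = 0%/12 = 0; months 7+ at r₁ = 23.3%/12 = 0.0194167.
After month 6 (no interest yet): B = €21,270.00 − 6·€625.00 = €17,520.00.
Then at r₁ with €625.00/mo: n₂ = −ln(1 − r₁·B/P)/ln(1+r₁) ≈ 40.87 → 41 more payments.
Total paid = 46·€625.00 + €542.52 = €29,292.52; interest = €29,292.52 − €21,270.00 = €8,022.52.

€8,022.52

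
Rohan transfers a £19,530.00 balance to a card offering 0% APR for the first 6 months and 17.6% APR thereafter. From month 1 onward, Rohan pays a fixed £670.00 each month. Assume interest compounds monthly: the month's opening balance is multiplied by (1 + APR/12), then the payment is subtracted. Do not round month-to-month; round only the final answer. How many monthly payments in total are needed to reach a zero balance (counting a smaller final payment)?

35 months

Promo months 1–6 at r₀ = 0%/12 = 0; months 7+ at r₁ = 17.6%/12 = 0.0146667.
After month 6 (no interest yet): B = £19,530.00 − 6·£670.00 = £15,510.00.
Then at r₁ with £670.00/mo: n₂ = −ln(1 − r₁·B/P)/ln(1+r₁) ≈ 28.49 → 29 more payments.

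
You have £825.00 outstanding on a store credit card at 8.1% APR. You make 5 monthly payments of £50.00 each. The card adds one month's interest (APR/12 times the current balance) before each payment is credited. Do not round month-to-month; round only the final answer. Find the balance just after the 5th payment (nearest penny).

£599.82

Monthly rate r = 8.1%/12 = 0.675% = 0.00675.
Each month: B ← B·(1+r) − £50.00.
Month 1: interest £5.57; balance after payment £780.57.
Month 2: interest £5.27; balance after payment £735.84.
Month 3: interest £4.97; balance after payment £690.80.
Month 4: interest £4.66; balance after payment £645.47.
Month 5: interest £4.36; balance after payment £599.82.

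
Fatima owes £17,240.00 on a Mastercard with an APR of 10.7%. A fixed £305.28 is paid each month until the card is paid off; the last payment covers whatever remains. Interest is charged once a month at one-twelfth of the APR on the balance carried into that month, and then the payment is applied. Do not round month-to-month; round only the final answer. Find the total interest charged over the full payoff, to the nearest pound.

Monthly rate r = 10.7%/12 = 0.891667% = 0.00891667.
Payoff takes n = ⌈−ln(1 − rB₀/P)/ln(1+r)⌉ = ⌈78.885⌉ = 79 payments; the last is £270.17.
Total paid = 78·£305.28 + £270.17 = £24,082.01.
Total interest = total paid − principal = £24,082.01 − £17,240.00 = £6,842.01.

£6,842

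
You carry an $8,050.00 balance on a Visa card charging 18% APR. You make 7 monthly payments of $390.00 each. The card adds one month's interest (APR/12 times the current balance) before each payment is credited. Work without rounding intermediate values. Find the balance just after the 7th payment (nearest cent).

Monthly rate r = 18%/12 = 1.5% = 0.015.
Each month: B ← B·(1+r) − $390.00.
Month 1: interest $120.75; balance after payment $7,780.75.
Month 2: interest $116.71; balance after payment $7,507.46.
Month 3: interest $112.61; balance after payment $7,230.07.
Month 4: interest $108.45; balance after payment $6,948.52.
Month 5: interest $104.23; balance after payment $6,662.75.
Month 6: interest $99.94; balance after payment $6,372.69.
Month 7: interest $95.59; balance after payment $6,078.28.

$6,078.28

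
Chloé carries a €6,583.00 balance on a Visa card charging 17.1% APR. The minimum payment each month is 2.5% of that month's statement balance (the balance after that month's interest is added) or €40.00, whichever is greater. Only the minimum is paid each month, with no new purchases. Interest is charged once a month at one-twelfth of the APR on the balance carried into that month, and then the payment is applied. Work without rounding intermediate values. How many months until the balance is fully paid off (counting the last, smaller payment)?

187 months

Monthly rate r = 17.1%/12 = 1.425% = 0.01425.
While 2.5% of the post-interest balance exceeds €40.00, each month B ← (B·(1+r))·(1 − 0.025), i.e. B shrinks by the factor (1+r)·0.975 = 0.98889.
This holds for months 1–128. Entering month 129 the balance is €1,576.07; 2.5% of the post-interest balance is now below €40.00, so the flat €40.00 minimum applies from here.
From month 129 a fixed €40.00 at rate r clears €1,576.07 in 59 more payments. Total: 128 + 59 = 187 months.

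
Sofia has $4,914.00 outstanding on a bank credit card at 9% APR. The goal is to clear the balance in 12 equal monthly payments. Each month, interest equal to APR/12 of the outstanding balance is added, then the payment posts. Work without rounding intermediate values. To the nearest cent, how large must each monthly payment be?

$429.74

Monthly rate r = 9%/12 = 0.75% = 0.0075.
Level-payment amortization: P = B₀·r / (1 − (1+r)^(−n)) = 4914.00·0.0075 / (1 − 1.0075^(−12)).
Denominator 1 − (1+r)^(−12) = 0.085761845.
P = 36.855 / 0.085761845 ≈ 429.74.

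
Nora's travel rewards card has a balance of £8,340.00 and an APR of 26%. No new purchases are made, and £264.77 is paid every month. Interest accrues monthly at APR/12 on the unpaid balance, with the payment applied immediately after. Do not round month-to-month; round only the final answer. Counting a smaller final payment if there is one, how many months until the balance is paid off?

54 payments

Monthly rate r = 26%/12 = 2.16667% = 0.0216667.
Recurrence: B ← B·(1+r) − £264.77.
Month 1: interest £180.70; balance after payment £8,255.93.
Month 2: interest £178.88; balance after payment £8,170.04.
Closed form: n = −ln(1 − rB₀/P)/ln(1+r) = −ln(0.31752)/ln(1.02167) ≈ 53.520, so the balance reaches zero during payment 54.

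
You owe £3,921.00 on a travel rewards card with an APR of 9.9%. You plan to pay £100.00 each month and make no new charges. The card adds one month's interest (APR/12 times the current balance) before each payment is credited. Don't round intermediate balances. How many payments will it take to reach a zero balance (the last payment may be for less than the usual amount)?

Monthly rate r = 9.9%/12 = 0.825% = 0.00825.
Recurrence: B ← B·(1+r) − £100.00.
Month 1: interest £32.35; balance after payment £3,853.35.
Month 2: interest £31.79; balance after payment £3,785.14.
Closed form: n = −ln(1 − rB₀/P)/ln(1+r) = −ln(0.67652)/ln(1.00825) ≈ 47.564, so the balance reaches zero during payment 48.

48 months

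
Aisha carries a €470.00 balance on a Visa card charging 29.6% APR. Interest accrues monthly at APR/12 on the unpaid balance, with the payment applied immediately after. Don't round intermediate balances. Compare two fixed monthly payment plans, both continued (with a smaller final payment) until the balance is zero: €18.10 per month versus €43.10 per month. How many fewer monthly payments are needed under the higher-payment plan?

Monthly rate r = 29.6%/12 = 2.46667% = 0.0246667.
At €18.10/mo: n = ⌈−ln(1 − rB₀/P)/ln(1+r)⌉ = 42 payments (last €17.85); total interest = total paid − €470.00 = €289.95.
At €43.10/mo: 13 payments (last €37.06); total interest €84.26.
Payments saved = 42 − 13 = 29.

29 fewer payments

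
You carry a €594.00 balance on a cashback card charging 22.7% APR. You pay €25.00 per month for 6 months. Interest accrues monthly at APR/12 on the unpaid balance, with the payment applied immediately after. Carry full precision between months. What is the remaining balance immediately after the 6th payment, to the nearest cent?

€507.41

Monthly rate r = 22.7%/12 = 1.89167% = 0.0189167.
Each month: B ← B·(1+r) − €25.00.
Month 1: interest €11.24; balance after payment €580.24.
Month 2: interest €10.98; balance after payment €566.21.
Month 3: interest €10.71; balance after payment €551.92.
Month 4: interest €10.44; balance after payment €537.36.
Month 5: interest €10.17; balance after payment €522.53.
Month 6: interest €9.88; balance after payment €507.41.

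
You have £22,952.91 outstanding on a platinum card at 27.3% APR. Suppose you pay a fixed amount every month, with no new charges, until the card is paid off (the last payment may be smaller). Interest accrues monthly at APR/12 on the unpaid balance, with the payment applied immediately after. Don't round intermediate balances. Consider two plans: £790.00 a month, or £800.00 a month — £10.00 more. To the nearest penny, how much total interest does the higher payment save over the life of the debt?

Monthly rate r = 27.3%/12 = 2.275% = 0.02275.
At £790.00/mo: n = ⌈−ln(1 − rB₀/P)/ln(1+r)⌉ = 49 payments (last £69.16); total interest = total paid − £22,952.91 = £15,036.25.
At £800.00/mo: 48 payments (last £13.12); total interest £14,660.21.
Interest saved = £15,036.25 − £14,660.21 = £376.04.

£376.04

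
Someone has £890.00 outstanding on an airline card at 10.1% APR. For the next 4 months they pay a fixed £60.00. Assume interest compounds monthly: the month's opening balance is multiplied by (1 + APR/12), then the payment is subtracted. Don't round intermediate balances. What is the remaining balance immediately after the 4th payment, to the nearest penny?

Monthly rate r = 10.1%/12 = 0.841667% = 0.00841667.
Each month: B ← B·(1+r) − £60.00.
Month 1: interest £7.49; balance after payment £837.49.
Month 2: interest £7.05; balance after payment £784.54.
Month 3: interest £6.60; balance after payment £731.14.
Month 4: interest £6.15; balance after payment £677.30.

£677.30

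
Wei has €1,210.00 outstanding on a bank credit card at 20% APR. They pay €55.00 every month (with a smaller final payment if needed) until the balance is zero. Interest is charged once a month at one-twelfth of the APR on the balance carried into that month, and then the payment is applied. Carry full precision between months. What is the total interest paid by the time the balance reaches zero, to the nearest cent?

Monthly rate r = 20%/12 = 1.66667% = 0.0166667.
Payoff takes n = ⌈−ln(1 − rB₀/P)/ln(1+r)⌉ = ⌈27.633⌉ = 28 payments; the last is €34.93.
Total paid = 27·€55.00 + €34.93 = €1,519.93.
Total interest = total paid − principal = €1,519.93 − €1,210.00 = €309.93.

€309.93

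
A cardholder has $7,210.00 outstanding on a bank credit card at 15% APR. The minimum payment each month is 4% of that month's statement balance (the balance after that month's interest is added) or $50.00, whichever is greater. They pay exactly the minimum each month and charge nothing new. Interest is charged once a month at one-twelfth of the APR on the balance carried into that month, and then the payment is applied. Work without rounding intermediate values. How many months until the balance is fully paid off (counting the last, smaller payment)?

Monthly rate r = 15%/12 = 1.25% = 0.0125.
While 4% of the post-interest balance exceeds $50.00, each month B ← (B·(1+r))·(1 − 0.04), i.e. B shrinks by the factor (1+r)·0.96 = 0.972.
This holds for months 1–63. Entering month 64 the balance is $1,204.79; 4% of the post-interest balance is now below $50.00, so the flat $50.00 minimum applies from here.
From month 64 a fixed $50.00 at rate r clears $1,204.79 in 29 more payments. Total: 63 + 29 = 92 months.

92 months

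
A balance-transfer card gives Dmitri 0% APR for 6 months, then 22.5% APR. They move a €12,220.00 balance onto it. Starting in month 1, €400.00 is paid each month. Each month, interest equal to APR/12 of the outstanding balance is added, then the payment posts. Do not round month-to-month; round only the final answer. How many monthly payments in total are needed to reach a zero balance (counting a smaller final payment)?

40 months

Promo months 1–6 at r₀ = 0%/12 = 0; months 7+ at r₁ = 22.5%/12 = 0.01875.
After month 6 (no interest yet): B = €12,220.00 − 6·€400.00 = €9,820.00.
Then at r₁ with €400.00/mo: n₂ = −ln(1 − r₁·B/P)/ln(1+r₁) ≈ 33.20 → 34 more payments.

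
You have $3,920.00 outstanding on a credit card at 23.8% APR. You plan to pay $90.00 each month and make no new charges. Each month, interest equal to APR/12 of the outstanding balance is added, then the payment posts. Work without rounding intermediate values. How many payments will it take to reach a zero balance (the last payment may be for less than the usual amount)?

Monthly rate r = 23.8%/12 = 1.98333% = 0.0198333.
Recurrence: B ← B·(1+r) − $90.00.
Month 1: interest $77.75; balance after payment $3,907.75.
Month 2: interest $77.50; balance after payment $3,895.25.
Closed form: n = −ln(1 − rB₀/P)/ln(1+r) = −ln(0.13615)/ln(1.01983) ≈ 101.532, so the balance reaches zero during payment 102.

102 payments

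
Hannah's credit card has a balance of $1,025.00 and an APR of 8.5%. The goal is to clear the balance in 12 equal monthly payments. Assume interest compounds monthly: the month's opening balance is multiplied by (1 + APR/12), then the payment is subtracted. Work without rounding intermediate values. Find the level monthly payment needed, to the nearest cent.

Monthly rate r = 8.5%/12 = 0.708333% = 0.00708333.
Level-payment amortization: P = B₀·r / (1 − (1+r)^(−n)) = 1025.00·0.00708333 / (1 − 1.00708^(−12)).
Denominator 1 − (1+r)^(−12) = 0.0812124627.
P = 7.26042 / 0.0812124627 ≈ 89.40.

$89.40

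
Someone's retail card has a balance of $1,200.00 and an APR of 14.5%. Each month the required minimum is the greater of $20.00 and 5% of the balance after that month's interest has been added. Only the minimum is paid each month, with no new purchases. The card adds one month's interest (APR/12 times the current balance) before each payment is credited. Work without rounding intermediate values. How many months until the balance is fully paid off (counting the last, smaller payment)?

Monthly rate r = 14.5%/12 = 1.20833% = 0.0120833.
While 5% of the post-interest balance exceeds $20.00, each month B ← (B·(1+r))·(1 − 0.05), i.e. B shrinks by the factor (1+r)·0.95 = 0.96148.
This holds for months 1–29. Entering month 30 the balance is $384.09; 5% of the post-interest balance is now below $20.00, so the flat $20.00 minimum applies from here.
From month 30 a fixed $20.00 at rate r clears $384.09 in 22 more payments. Total: 29 + 22 = 51 months.

51 months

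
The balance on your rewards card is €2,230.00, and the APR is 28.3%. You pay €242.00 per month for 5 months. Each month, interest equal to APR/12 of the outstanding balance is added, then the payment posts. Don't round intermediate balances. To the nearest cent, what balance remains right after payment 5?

€1,237.22

Monthly rate r = 28.3%/12 = 2.35833% = 0.0235833.
Each month: B ← B·(1+r) − €242.00.
Month 1: interest €52.59; balance after payment €2,040.59.
Month 2: interest €48.12; balance after payment €1,846.71.
Month 3: interest €43.55; balance after payment €1,648.27.
Month 4: interest €38.87; balance after payment €1,445.14.
Month 5: interest €34.08; balance after payment €1,237.22.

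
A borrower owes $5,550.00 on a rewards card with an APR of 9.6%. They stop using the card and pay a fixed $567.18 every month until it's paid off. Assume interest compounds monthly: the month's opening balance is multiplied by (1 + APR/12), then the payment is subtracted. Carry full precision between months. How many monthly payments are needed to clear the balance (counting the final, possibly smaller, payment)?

Monthly rate r = 9.6%/12 = 0.8% = 0.008.
Recurrence: B ← B·(1+r) − $567.18.
Month 1: interest $44.40; balance after payment $5,027.22.
Month 2: interest $40.22; balance after payment $4,500.26.
Closed form: n = −ln(1 − rB₀/P)/ln(1+r) = −ln(0.92172)/ln(1.008) ≈ 10.230, so the balance reaches zero during payment 11.

11 months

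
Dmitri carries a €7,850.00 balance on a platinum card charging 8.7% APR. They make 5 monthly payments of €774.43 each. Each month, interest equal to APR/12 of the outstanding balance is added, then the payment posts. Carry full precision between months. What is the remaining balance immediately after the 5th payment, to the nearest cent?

Monthly rate r = 8.7%/12 = 0.725% = 0.00725.
Each month: B ← B·(1+r) − €774.43.
Month 1: interest €56.91; balance after payment €7,132.48.
Month 2: interest €51.71; balance after payment €6,409.76.
Month 3: interest €46.47; balance after payment €5,681.80.
Month 4: interest €41.19; balance after payment €4,948.57.
Month 5: interest €35.88; balance after payment €4,210.01.

€4,210.01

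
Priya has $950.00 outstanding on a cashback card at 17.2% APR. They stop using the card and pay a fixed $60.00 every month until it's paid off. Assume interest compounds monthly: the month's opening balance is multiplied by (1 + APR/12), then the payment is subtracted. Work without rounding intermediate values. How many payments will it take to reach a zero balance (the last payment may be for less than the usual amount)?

19 months

Monthly rate r = 17.2%/12 = 1.43333% = 0.0143333.
Recurrence: B ← B·(1+r) − $60.00.
Month 1: interest $13.62; balance after payment $903.62.
Month 2: interest $12.95; balance after payment $856.57.
Closed form: n = −ln(1 − rB₀/P)/ln(1+r) = −ln(0.77306)/ln(1.01433) ≈ 18.087, so the balance reaches zero during payment 19.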